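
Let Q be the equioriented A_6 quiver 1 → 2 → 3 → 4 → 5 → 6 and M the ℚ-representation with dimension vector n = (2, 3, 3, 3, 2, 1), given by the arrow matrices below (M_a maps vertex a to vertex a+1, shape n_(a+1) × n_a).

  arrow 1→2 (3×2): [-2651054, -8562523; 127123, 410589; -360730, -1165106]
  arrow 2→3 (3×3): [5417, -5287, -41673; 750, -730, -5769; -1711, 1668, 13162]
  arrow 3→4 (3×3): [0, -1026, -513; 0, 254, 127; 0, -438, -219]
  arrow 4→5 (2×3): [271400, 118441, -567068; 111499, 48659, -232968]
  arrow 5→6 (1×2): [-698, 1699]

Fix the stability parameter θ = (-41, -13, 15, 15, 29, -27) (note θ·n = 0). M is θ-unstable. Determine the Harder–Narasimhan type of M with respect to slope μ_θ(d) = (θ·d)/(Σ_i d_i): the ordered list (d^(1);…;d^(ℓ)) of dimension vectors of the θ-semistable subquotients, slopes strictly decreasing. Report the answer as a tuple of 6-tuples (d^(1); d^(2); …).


Via rank(M_{q-1}∘⋯∘M_p): M ≅ I[1,3], I[1,5], I[2,3], I[4,4], I[4,6].
μ_θ-semistable layers: μ^(1)=29; μ^(2)=15; μ^(3)=17/3; μ^(4)=-13; μ^(5)=-41

((0, 0, 0, 0, 1, 0); (0, 0, 3, 2, 0, 0); (0, 0, 0, 1, 1, 1); (0, 3, 0, 0, 0, 0); (2, 0, 0, 0, 0, 0))


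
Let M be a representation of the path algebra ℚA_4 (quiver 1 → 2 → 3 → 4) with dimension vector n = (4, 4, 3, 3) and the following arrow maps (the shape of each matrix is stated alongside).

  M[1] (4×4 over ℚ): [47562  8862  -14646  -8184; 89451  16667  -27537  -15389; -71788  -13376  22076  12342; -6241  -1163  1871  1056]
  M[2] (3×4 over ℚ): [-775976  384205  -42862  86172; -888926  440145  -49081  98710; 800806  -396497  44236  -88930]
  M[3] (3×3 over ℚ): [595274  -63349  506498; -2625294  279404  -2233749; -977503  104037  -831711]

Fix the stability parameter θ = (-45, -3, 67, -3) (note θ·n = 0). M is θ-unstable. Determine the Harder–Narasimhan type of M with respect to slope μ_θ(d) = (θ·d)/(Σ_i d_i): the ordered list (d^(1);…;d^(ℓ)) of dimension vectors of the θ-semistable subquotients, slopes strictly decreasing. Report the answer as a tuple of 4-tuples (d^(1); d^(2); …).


Barcode: M ≅ I[1,1]^2, I[1,4]^2, I[2,2], I[2,4]. HN layers by μ_θ (3 steps, strictly decreasing):
  μ^(1)=32; μ^(2)=-3; μ^(3)=-45

((0, 0, 3, 3); (0, 4, 0, 0); (4, 0, 0, 0))


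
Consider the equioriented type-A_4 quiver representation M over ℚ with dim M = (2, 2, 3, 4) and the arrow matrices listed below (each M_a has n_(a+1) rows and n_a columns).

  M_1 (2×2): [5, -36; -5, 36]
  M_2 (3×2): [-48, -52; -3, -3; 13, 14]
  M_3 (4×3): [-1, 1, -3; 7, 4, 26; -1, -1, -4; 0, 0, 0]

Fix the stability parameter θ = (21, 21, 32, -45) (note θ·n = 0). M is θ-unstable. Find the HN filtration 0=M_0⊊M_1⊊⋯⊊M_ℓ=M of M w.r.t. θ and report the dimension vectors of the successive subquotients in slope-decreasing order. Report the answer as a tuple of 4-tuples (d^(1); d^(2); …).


Via rank(M_{q-1}∘⋯∘M_p): M ≅ I[1,1], I[1,4], I[2,4], I[3,4], I[4,4].
μ_θ-semistable layers: μ^(1)=21; μ^(2)=29/4; μ^(3)=8/3; μ^(4)=-13/2; μ^(5)=-45

((1, 0, 0, 0); (1, 1, 1, 1); (0, 1, 1, 1); (0, 0, 1, 1); (0, 0, 0, 1))


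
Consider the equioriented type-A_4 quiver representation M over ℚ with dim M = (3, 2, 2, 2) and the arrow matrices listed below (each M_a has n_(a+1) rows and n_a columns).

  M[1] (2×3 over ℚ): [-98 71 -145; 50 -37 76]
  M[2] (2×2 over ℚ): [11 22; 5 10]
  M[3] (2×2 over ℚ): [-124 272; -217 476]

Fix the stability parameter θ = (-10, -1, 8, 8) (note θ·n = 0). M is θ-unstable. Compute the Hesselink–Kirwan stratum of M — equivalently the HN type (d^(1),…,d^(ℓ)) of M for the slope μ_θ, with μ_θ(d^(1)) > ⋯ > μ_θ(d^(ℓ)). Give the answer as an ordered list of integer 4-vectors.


Via rank(M_{q-1}∘⋯∘M_p): M ≅ I[1,1], I[1,2], I[1,4], I[3,3], I[4,4].
μ_θ-semistable layers: μ^(1)=8; μ^(2)=-1; μ^(3)=-10

((0, 0, 2, 2); (0, 2, 0, 0); (3, 0, 0, 0))


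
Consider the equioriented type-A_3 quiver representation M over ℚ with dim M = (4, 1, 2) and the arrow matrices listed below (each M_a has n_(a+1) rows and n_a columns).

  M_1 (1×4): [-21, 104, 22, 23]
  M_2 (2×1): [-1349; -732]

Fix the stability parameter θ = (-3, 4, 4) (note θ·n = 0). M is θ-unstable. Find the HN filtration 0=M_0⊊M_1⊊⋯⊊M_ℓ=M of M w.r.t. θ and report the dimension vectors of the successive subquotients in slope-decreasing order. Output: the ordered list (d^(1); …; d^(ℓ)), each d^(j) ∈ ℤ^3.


Barcode: M ≅ I[1,1]^3, I[1,3], I[3,3]. HN layers by μ_θ (2 steps, strictly decreasing):
  μ^(1)=4; μ^(2)=-3

((0, 1, 2); (4, 0, 0))


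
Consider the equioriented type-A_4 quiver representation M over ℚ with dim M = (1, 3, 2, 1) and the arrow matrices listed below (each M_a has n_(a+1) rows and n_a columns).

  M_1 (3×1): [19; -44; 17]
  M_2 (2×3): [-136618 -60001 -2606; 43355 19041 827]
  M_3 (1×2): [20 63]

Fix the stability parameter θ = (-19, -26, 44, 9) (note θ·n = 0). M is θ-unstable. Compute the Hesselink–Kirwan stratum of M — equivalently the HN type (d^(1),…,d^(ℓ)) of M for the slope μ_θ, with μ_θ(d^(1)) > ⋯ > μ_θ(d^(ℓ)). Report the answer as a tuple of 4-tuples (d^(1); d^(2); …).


Interval decomposition of M: I[1,2], I[2,3], I[2,4].
HN type (ℓ=4): μ^(1)=44; μ^(2)=53/2; μ^(3)=-45/2; μ^(4)=-26

((0, 0, 1, 0); (0, 0, 1, 1); (1, 1, 0, 0); (0, 2, 0, 0))


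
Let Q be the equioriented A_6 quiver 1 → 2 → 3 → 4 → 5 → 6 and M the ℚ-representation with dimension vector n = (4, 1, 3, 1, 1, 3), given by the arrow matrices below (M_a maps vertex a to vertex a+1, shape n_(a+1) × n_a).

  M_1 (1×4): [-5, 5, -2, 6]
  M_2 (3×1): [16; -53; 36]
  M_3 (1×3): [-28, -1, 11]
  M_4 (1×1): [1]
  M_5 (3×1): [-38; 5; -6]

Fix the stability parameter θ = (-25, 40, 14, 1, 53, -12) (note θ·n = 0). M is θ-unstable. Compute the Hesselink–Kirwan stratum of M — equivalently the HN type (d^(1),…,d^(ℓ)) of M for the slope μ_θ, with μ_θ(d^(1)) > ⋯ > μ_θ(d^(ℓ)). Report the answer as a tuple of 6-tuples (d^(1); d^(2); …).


Barcode: M ≅ I[1,1]^3, I[1,6], I[3,3]^2, I[6,6]^2. HN layers by μ_θ (5 steps, strictly decreasing):
  μ^(1)=41/2; μ^(2)=55/3; μ^(3)=14; μ^(4)=-12; μ^(5)=-25

((0, 0, 0, 0, 1, 1); (0, 1, 1, 1, 0, 0); (0, 0, 2, 0, 0, 0); (0, 0, 0, 0, 0, 2); (4, 0, 0, 0, 0, 0))


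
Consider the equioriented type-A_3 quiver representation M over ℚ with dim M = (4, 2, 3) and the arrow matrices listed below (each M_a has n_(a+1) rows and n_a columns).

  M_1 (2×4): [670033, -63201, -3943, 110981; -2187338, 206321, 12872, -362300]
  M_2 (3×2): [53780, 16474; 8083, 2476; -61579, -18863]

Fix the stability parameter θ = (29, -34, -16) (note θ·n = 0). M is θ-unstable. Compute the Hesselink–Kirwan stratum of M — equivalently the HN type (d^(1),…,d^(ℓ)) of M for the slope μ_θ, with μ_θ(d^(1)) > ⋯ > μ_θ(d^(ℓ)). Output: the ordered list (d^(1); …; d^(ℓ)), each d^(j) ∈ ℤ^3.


Interval decomposition of M: I[1,1]^2, I[1,3]^2, I[3,3].
HN type (ℓ=3): μ^(1)=29; μ^(2)=-7; μ^(3)=-16

((2, 0, 0); (2, 2, 2); (0, 0, 1))


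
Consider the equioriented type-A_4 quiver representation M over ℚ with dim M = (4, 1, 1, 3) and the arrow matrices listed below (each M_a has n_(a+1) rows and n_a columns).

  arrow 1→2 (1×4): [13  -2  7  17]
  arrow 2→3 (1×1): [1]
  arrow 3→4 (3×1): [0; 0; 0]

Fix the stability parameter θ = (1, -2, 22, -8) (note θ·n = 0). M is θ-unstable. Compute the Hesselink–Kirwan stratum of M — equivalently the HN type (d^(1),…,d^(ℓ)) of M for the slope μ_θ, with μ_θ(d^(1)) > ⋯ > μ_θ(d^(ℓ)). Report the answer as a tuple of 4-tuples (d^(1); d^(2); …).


Barcode: M ≅ I[1,1]^3, I[1,3], I[4,4]^3. HN layers by μ_θ (4 steps, strictly decreasing):
  μ^(1)=22; μ^(2)=1; μ^(3)=-1/2; μ^(4)=-8

((0, 0, 1, 0); (3, 0, 0, 0); (1, 1, 0, 0); (0, 0, 0, 3))


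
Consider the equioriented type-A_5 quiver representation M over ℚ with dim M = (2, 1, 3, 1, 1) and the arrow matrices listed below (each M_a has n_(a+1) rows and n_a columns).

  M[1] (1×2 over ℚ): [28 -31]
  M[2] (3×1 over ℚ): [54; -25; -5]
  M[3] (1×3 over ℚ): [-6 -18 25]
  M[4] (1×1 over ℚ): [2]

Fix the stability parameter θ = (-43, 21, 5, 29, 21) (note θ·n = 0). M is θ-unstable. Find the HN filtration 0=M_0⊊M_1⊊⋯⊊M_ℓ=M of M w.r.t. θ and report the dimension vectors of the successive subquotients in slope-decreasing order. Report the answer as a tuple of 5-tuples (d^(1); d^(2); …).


Barcode: M ≅ I[1,1], I[1,5], I[3,3]^2. HN layers by μ_θ (4 steps, strictly decreasing):
  μ^(1)=25; μ^(2)=13; μ^(3)=5; μ^(4)=-43

((0, 0, 0, 1, 1); (0, 1, 1, 0, 0); (0, 0, 2, 0, 0); (2, 0, 0, 0, 0))


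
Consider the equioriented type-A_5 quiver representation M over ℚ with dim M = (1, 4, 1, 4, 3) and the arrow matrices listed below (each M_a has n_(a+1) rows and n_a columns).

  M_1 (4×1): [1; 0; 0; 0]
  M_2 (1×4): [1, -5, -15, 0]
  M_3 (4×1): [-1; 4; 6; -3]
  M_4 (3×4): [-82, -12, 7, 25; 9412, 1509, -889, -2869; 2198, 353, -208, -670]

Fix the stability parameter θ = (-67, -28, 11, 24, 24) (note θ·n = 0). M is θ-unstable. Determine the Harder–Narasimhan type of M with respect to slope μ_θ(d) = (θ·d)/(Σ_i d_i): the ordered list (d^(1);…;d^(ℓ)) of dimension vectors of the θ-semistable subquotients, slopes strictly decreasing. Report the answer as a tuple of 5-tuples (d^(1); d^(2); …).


Interval decomposition of M: I[1,5], I[2,2]^3, I[4,4]^2, I[4,5], I[5,5].
HN type (ℓ=4): μ^(1)=24; μ^(2)=11; μ^(3)=-28; μ^(4)=-67

((0, 0, 0, 4, 3); (0, 0, 1, 0, 0); (0, 4, 0, 0, 0); (1, 0, 0, 0, 0))


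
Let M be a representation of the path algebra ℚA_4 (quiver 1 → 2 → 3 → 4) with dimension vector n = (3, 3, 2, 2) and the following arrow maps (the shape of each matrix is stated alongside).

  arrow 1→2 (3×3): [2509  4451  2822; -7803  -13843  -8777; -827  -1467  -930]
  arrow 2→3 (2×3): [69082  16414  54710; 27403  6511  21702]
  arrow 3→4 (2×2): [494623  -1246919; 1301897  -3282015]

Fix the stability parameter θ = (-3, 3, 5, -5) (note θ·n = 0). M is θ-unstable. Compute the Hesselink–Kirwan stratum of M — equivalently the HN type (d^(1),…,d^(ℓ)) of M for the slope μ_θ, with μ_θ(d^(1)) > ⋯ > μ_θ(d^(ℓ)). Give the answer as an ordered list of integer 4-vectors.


Interval decomposition of M: I[1,2], I[1,4]^2.
HN type (ℓ=3): μ^(1)=3; μ^(2)=1; μ^(3)=-3

((0, 1, 0, 0); (0, 2, 2, 2); (3, 0, 0, 0))


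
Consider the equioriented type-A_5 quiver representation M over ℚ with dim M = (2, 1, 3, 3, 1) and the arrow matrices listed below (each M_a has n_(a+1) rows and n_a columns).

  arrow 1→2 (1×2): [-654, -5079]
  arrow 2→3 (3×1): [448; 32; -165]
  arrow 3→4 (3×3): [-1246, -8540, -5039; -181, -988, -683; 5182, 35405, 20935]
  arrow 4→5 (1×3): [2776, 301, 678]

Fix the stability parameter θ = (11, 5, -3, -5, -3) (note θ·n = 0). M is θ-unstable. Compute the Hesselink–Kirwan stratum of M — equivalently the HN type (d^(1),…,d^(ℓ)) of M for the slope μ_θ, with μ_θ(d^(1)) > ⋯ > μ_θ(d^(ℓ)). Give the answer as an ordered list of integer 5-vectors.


Barcode: M ≅ I[1,1], I[1,5], I[3,4]^2. HN layers by μ_θ (3 steps, strictly decreasing):
  μ^(1)=11; μ^(2)=1; μ^(3)=-4

((1, 0, 0, 0, 0); (1, 1, 1, 1, 1); (0, 0, 2, 2, 0))


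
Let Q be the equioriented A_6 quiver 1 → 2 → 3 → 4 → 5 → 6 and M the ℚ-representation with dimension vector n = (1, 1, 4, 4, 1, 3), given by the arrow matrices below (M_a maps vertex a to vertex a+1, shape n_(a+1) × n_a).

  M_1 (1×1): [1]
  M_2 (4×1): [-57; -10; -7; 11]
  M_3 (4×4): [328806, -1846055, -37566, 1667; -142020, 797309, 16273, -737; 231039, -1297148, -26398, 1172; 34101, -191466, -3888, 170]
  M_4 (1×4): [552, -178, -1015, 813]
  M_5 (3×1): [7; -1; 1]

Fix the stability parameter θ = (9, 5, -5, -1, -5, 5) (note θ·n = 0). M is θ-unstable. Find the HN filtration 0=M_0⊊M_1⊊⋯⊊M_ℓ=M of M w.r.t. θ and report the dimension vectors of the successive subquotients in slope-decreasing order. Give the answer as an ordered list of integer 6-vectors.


Barcode: M ≅ I[1,4], I[3,3], I[3,4]^2, I[4,6], I[6,6]^2. HN layers by μ_θ (5 steps, strictly decreasing):
  μ^(1)=5; μ^(2)=2; μ^(3)=-1; μ^(4)=-3; μ^(5)=-5

((0, 0, 0, 0, 0, 3); (1, 1, 1, 1, 0, 0); (0, 0, 0, 2, 0, 0); (0, 0, 0, 1, 1, 0); (0, 0, 3, 0, 0, 0))


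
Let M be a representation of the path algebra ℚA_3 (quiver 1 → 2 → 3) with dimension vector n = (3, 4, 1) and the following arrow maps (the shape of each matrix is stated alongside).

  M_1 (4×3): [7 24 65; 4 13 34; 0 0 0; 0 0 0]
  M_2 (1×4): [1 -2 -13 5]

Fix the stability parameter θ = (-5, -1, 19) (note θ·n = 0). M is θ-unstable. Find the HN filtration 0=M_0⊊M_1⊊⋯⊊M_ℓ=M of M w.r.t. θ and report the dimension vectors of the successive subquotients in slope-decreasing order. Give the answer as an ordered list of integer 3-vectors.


Via rank(M_{q-1}∘⋯∘M_p): M ≅ I[1,1], I[1,2], I[1,3], I[2,2]^2.
μ_θ-semistable layers: μ^(1)=19; μ^(2)=-1; μ^(3)=-5

((0, 0, 1); (0, 4, 0); (3, 0, 0))


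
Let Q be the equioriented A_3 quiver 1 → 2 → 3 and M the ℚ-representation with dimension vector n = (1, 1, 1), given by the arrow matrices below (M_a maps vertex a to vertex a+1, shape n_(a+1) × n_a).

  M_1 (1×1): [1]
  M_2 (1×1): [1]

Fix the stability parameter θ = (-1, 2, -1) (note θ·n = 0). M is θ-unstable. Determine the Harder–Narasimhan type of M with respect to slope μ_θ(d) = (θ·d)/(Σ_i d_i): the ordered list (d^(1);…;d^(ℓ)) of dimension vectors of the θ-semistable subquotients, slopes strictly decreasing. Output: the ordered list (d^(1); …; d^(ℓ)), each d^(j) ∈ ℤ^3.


Barcode: M ≅ I[1,3]. HN layers by μ_θ (2 steps, strictly decreasing):
  μ^(1)=1/2; μ^(2)=-1

((0, 1, 1); (1, 0, 0))


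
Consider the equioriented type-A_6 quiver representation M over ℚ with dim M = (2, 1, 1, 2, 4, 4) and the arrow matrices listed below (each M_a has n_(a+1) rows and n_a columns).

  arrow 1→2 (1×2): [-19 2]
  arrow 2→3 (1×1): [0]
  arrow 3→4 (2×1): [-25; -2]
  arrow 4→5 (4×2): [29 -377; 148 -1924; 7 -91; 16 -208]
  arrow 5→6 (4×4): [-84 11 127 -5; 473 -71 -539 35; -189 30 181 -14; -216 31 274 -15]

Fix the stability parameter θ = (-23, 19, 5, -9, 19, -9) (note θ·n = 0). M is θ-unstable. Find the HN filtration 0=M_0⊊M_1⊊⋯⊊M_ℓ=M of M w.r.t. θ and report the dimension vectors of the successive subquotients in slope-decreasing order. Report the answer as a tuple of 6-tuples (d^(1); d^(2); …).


Barcode: M ≅ I[1,1], I[1,2], I[3,6], I[4,4], I[5,6]^3. HN layers by μ_θ (5 steps, strictly decreasing):
  μ^(1)=19; μ^(2)=5; μ^(3)=-2; μ^(4)=-9; μ^(5)=-23

((0, 1, 0, 0, 0, 0); (0, 0, 0, 0, 4, 4); (0, 0, 1, 1, 0, 0); (0, 0, 0, 1, 0, 0); (2, 0, 0, 0, 0, 0))


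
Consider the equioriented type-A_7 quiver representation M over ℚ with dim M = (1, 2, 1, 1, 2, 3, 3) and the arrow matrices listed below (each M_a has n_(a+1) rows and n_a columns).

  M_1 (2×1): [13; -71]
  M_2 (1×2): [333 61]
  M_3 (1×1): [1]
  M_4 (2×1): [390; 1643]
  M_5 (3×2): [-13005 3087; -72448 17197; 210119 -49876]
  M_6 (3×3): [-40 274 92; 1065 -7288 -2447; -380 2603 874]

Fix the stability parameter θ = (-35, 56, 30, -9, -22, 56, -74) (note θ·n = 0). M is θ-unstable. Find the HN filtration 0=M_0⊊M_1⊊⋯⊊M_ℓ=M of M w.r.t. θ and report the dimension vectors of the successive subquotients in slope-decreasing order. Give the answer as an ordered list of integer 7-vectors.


Barcode: M ≅ I[1,7], I[2,2], I[5,6], I[6,7], I[7,7]. HN layers by μ_θ (6 steps, strictly decreasing):
  μ^(1)=56; μ^(2)=37/6; μ^(3)=-9; μ^(4)=-22; μ^(5)=-35; μ^(6)=-74

((0, 1, 0, 0, 0, 1, 0); (0, 1, 1, 1, 1, 1, 1); (0, 0, 0, 0, 0, 1, 1); (0, 0, 0, 0, 1, 0, 0); (1, 0, 0, 0, 0, 0, 0); (0, 0, 0, 0, 0, 0, 1))


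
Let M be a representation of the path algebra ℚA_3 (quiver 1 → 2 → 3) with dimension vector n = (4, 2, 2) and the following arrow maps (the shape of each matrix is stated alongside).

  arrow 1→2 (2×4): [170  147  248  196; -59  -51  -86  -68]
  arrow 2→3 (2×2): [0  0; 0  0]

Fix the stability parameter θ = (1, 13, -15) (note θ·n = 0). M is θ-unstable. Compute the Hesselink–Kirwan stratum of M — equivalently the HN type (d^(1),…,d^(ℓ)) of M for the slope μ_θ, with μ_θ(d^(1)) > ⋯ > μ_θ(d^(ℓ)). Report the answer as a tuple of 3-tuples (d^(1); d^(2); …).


Via rank(M_{q-1}∘⋯∘M_p): M ≅ I[1,1]^2, I[1,2]^2, I[3,3]^2.
μ_θ-semistable layers: μ^(1)=13; μ^(2)=1; μ^(3)=-15

((0, 2, 0); (4, 0, 0); (0, 0, 2))


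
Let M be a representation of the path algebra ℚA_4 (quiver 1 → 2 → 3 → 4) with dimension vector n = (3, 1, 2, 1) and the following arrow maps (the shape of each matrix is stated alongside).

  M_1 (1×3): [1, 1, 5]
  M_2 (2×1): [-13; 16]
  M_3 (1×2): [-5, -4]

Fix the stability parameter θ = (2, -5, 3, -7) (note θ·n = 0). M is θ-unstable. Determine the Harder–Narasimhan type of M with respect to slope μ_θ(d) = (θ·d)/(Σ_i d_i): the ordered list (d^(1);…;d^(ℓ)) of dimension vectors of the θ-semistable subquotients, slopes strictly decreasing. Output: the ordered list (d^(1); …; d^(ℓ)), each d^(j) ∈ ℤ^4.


Via rank(M_{q-1}∘⋯∘M_p): M ≅ I[1,1]^2, I[1,4], I[3,3].
μ_θ-semistable layers: μ^(1)=3; μ^(2)=2; μ^(3)=-7/4

((0, 0, 1, 0); (2, 0, 0, 0); (1, 1, 1, 1))


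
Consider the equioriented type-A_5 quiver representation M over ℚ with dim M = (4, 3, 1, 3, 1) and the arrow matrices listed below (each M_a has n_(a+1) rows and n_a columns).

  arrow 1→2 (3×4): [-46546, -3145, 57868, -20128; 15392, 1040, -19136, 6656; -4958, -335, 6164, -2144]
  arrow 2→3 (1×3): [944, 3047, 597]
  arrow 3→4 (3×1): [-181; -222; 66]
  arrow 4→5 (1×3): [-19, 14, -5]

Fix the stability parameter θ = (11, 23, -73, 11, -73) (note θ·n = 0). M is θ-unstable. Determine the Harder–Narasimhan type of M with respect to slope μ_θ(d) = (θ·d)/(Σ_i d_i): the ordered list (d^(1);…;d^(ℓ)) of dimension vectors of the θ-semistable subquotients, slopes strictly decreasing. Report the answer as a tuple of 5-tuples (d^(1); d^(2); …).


Via rank(M_{q-1}∘⋯∘M_p): M ≅ I[1,1]^3, I[1,5], I[2,2]^2, I[4,4]^2.
μ_θ-semistable layers: μ^(1)=23; μ^(2)=11; μ^(3)=-101/5

((0, 2, 0, 0, 0); (3, 0, 0, 2, 0); (1, 1, 1, 1, 1))


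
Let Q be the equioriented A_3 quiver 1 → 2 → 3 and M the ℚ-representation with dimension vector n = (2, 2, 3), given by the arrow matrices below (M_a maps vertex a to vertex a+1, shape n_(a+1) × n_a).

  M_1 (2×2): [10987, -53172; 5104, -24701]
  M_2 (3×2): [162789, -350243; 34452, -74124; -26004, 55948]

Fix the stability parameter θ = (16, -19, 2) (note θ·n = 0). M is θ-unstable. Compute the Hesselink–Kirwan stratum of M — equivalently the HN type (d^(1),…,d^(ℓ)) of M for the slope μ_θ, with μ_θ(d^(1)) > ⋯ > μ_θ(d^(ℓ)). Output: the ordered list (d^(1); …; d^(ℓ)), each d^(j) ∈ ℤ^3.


Interval decomposition of M: I[1,2], I[1,3], I[3,3]^2.
HN type (ℓ=2): μ^(1)=2; μ^(2)=-3/2

((0, 0, 3); (2, 2, 0))


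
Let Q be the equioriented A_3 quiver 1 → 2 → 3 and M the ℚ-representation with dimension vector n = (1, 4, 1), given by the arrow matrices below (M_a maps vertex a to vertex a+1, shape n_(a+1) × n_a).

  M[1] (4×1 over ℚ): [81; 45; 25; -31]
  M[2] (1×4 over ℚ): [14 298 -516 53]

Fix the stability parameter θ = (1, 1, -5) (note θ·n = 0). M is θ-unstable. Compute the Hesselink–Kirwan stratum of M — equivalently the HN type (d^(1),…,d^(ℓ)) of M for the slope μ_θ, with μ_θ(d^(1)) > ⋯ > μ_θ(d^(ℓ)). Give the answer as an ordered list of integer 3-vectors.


Interval decomposition of M: I[1,3], I[2,2]^3.
HN type (ℓ=2): μ^(1)=1; μ^(2)=-1

((0, 3, 0); (1, 1, 1))


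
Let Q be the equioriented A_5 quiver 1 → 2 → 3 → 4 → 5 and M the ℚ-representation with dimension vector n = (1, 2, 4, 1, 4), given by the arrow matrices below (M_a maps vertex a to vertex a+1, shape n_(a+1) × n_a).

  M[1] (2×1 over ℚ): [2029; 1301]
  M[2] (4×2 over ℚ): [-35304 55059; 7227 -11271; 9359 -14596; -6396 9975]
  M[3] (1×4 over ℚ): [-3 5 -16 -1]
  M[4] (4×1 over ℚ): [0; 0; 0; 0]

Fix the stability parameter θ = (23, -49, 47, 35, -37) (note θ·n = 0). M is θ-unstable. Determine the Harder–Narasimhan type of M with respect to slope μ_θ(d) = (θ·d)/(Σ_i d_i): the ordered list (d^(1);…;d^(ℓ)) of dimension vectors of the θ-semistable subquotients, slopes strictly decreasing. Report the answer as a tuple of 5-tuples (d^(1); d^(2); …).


Interval decomposition of M: I[1,3], I[2,4], I[3,3]^2, I[5,5]^4.
HN type (ℓ=5): μ^(1)=47; μ^(2)=41; μ^(3)=-13; μ^(4)=-37; μ^(5)=-49

((0, 0, 3, 0, 0); (0, 0, 1, 1, 0); (1, 1, 0, 0, 0); (0, 0, 0, 0, 4); (0, 1, 0, 0, 0))


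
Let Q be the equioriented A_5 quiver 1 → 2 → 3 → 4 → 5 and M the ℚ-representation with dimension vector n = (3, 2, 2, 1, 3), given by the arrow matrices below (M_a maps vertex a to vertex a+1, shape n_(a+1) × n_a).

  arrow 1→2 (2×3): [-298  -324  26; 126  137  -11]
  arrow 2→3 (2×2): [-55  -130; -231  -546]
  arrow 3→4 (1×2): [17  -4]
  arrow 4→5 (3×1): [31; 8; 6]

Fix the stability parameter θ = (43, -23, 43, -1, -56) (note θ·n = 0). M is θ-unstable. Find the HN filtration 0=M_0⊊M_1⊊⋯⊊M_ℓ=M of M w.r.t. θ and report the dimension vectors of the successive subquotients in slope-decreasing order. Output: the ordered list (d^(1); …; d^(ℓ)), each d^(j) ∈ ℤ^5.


Via rank(M_{q-1}∘⋯∘M_p): M ≅ I[1,1], I[1,2], I[1,5], I[3,3], I[5,5]^2.
μ_θ-semistable layers: μ^(1)=43; μ^(2)=10; μ^(3)=6/5; μ^(4)=-56

((1, 0, 1, 0, 0); (1, 1, 0, 0, 0); (1, 1, 1, 1, 1); (0, 0, 0, 0, 2))


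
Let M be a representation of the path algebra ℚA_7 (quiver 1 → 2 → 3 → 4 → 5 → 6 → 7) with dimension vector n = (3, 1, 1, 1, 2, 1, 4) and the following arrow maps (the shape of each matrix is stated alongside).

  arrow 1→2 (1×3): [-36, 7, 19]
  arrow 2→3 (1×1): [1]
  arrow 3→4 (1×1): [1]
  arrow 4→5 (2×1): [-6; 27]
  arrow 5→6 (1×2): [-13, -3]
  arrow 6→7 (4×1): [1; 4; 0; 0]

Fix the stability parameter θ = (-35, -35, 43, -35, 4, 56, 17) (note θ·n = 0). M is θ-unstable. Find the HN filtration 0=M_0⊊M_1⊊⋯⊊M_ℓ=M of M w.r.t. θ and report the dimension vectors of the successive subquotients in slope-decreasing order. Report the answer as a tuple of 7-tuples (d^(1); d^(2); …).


Barcode: M ≅ I[1,1]^2, I[1,7], I[5,5], I[7,7]^3. HN layers by μ_θ (4 steps, strictly decreasing):
  μ^(1)=73/2; μ^(2)=17; μ^(3)=4; μ^(4)=-35

((0, 0, 0, 0, 0, 1, 1); (0, 0, 0, 0, 0, 0, 3); (0, 0, 1, 1, 2, 0, 0); (3, 1, 0, 0, 0, 0, 0))


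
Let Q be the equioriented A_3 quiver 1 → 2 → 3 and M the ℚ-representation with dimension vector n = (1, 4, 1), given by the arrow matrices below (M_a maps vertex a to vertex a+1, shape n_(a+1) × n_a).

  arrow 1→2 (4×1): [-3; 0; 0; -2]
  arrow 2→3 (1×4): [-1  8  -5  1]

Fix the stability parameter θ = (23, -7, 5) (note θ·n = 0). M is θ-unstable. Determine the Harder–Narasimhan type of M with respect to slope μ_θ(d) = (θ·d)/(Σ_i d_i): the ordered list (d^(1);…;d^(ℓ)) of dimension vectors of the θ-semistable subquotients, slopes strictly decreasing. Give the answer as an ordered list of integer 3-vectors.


Via rank(M_{q-1}∘⋯∘M_p): M ≅ I[1,3], I[2,2]^3.
μ_θ-semistable layers: μ^(1)=7; μ^(2)=-7

((1, 1, 1); (0, 3, 0))


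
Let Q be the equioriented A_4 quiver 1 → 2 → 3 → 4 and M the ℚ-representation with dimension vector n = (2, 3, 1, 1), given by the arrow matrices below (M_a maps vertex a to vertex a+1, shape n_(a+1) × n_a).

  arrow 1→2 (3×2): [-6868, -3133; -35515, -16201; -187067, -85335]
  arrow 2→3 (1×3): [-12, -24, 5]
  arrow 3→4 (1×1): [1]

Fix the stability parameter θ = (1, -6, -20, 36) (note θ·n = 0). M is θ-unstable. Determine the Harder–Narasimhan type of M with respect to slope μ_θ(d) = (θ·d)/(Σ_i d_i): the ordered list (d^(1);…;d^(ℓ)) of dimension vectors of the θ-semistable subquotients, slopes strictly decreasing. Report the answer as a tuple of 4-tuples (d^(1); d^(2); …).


Via rank(M_{q-1}∘⋯∘M_p): M ≅ I[1,2], I[1,4], I[2,2].
μ_θ-semistable layers: μ^(1)=36; μ^(2)=-5/2; μ^(3)=-6; μ^(4)=-25/3

((0, 0, 0, 1); (1, 1, 0, 0); (0, 1, 0, 0); (1, 1, 1, 0))


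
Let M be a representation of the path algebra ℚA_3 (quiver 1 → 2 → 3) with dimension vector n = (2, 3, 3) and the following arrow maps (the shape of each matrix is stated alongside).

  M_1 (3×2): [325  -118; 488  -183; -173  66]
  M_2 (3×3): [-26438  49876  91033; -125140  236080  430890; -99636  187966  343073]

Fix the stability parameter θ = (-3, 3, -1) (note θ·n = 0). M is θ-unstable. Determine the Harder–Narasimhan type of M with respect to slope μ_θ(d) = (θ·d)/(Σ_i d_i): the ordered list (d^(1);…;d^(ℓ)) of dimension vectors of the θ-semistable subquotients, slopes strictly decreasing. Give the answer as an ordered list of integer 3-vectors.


Via rank(M_{q-1}∘⋯∘M_p): M ≅ I[1,3]^2, I[2,2], I[3,3].
μ_θ-semistable layers: μ^(1)=3; μ^(2)=1; μ^(3)=-1; μ^(4)=-3

((0, 1, 0); (0, 2, 2); (0, 0, 1); (2, 0, 0))


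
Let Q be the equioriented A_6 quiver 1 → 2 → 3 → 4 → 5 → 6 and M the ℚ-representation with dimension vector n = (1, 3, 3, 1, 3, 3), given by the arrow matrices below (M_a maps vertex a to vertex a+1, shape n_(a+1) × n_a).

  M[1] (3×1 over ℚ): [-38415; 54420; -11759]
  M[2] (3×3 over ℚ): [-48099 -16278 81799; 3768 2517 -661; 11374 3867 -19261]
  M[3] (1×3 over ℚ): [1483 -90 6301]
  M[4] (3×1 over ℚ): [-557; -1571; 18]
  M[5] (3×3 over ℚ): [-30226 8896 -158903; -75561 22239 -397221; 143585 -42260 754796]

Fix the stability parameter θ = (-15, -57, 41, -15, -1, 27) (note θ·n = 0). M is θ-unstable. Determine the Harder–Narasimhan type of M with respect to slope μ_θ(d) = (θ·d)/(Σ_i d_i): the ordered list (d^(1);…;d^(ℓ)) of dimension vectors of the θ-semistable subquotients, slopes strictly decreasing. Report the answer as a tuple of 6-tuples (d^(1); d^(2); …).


Interval decomposition of M: I[1,6], I[2,2], I[2,3], I[3,3], I[5,6]^2.
HN type (ℓ=6): μ^(1)=41; μ^(2)=27; μ^(3)=25/3; μ^(4)=-1; μ^(5)=-36; μ^(6)=-57

((0, 0, 2, 0, 0, 0); (0, 0, 0, 0, 0, 3); (0, 0, 1, 1, 1, 0); (0, 0, 0, 0, 2, 0); (1, 1, 0, 0, 0, 0); (0, 2, 0, 0, 0, 0))


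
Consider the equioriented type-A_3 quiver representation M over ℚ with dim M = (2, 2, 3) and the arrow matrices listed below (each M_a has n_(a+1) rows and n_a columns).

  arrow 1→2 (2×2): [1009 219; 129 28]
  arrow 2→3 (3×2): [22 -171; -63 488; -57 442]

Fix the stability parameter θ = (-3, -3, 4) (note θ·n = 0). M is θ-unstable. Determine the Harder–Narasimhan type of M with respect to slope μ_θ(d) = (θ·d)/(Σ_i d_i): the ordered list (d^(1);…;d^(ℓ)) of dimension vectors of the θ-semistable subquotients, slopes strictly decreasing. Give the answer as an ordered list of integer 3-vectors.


Barcode: M ≅ I[1,3]^2, I[3,3]. HN layers by μ_θ (2 steps, strictly decreasing):
  μ^(1)=4; μ^(2)=-3

((0, 0, 3); (2, 2, 0))


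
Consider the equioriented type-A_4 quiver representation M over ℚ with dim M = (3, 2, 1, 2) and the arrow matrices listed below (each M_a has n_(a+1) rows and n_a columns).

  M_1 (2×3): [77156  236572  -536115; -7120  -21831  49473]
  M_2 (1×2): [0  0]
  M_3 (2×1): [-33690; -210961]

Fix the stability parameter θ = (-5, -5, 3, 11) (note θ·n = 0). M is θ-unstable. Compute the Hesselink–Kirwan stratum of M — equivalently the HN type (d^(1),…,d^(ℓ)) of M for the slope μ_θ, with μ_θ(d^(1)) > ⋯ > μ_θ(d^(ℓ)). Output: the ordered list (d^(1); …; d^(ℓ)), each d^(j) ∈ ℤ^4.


Via rank(M_{q-1}∘⋯∘M_p): M ≅ I[1,1], I[1,2]^2, I[3,4], I[4,4].
μ_θ-semistable layers: μ^(1)=11; μ^(2)=3; μ^(3)=-5

((0, 0, 0, 2); (0, 0, 1, 0); (3, 2, 0, 0))


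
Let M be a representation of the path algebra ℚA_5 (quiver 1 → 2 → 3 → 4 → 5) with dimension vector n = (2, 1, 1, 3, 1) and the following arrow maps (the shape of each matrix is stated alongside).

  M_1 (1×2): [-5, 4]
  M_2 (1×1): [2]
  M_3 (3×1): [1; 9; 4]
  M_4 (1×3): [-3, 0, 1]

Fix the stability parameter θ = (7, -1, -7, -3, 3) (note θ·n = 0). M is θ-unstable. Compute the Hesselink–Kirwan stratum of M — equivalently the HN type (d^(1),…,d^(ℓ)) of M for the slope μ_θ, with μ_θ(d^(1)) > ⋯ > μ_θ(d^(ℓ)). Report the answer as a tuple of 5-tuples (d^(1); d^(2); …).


Interval decomposition of M: I[1,1], I[1,5], I[4,4]^2.
HN type (ℓ=4): μ^(1)=7; μ^(2)=3; μ^(3)=-1; μ^(4)=-3

((1, 0, 0, 0, 0); (0, 0, 0, 0, 1); (1, 1, 1, 1, 0); (0, 0, 0, 2, 0))


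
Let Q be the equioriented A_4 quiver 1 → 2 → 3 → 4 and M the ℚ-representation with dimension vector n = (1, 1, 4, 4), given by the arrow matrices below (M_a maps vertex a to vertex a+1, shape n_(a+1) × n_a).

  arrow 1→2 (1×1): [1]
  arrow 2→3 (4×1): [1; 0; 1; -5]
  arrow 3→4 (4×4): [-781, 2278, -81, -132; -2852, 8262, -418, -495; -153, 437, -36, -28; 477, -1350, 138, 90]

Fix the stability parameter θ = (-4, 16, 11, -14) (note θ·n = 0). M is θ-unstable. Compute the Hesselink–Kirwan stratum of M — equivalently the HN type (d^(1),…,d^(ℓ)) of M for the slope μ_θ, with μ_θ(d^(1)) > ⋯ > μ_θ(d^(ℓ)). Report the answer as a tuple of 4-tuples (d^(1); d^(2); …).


Barcode: M ≅ I[1,4], I[3,4]^3. HN layers by μ_θ (3 steps, strictly decreasing):
  μ^(1)=13/3; μ^(2)=-3/2; μ^(3)=-4

((0, 1, 1, 1); (0, 0, 3, 3); (1, 0, 0, 0))


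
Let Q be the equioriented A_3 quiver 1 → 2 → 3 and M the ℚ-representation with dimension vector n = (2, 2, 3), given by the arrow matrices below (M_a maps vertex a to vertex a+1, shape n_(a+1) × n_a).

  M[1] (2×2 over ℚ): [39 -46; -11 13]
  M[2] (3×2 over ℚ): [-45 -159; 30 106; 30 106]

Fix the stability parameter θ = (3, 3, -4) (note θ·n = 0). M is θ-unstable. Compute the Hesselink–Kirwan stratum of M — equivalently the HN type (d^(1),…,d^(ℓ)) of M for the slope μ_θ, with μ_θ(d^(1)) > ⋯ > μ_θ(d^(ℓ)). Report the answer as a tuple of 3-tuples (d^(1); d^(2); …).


Via rank(M_{q-1}∘⋯∘M_p): M ≅ I[1,2], I[1,3], I[3,3]^2.
μ_θ-semistable layers: μ^(1)=3; μ^(2)=2/3; μ^(3)=-4

((1, 1, 0); (1, 1, 1); (0, 0, 2))


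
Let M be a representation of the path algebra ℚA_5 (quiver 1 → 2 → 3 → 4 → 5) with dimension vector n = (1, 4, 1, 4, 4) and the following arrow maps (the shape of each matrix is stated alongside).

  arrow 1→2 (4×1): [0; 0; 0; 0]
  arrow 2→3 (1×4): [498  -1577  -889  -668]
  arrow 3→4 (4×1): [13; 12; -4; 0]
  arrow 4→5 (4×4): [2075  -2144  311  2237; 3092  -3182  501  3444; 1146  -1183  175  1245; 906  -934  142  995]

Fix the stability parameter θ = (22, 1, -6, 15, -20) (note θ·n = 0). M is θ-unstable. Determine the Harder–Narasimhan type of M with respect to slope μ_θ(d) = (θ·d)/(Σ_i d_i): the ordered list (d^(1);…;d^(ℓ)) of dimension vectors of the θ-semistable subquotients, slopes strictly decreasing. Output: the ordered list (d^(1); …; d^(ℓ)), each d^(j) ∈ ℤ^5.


Interval decomposition of M: I[1,1], I[2,2]^3, I[2,5], I[4,5]^3.
HN type (ℓ=3): μ^(1)=22; μ^(2)=1; μ^(3)=-5/2

((1, 0, 0, 0, 0); (0, 3, 0, 0, 0); (0, 1, 1, 4, 4))


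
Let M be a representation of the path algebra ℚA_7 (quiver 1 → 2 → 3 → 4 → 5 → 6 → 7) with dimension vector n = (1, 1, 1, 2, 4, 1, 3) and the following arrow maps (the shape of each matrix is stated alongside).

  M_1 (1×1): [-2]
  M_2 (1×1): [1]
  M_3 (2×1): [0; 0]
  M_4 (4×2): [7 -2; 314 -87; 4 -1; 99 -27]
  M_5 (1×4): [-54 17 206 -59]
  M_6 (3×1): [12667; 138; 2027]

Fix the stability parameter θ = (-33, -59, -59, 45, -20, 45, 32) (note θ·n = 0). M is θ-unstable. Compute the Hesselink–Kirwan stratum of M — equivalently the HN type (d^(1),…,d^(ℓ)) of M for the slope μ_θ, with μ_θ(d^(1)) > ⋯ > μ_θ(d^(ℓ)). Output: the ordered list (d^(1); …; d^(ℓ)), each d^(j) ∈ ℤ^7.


Barcode: M ≅ I[1,3], I[4,5], I[4,7], I[5,5]^2, I[7,7]^2. HN layers by μ_θ (5 steps, strictly decreasing):
  μ^(1)=77/2; μ^(2)=32; μ^(3)=25/2; μ^(4)=-20; μ^(5)=-151/3

((0, 0, 0, 0, 0, 1, 1); (0, 0, 0, 0, 0, 0, 2); (0, 0, 0, 2, 2, 0, 0); (0, 0, 0, 0, 2, 0, 0); (1, 1, 1, 0, 0, 0, 0))


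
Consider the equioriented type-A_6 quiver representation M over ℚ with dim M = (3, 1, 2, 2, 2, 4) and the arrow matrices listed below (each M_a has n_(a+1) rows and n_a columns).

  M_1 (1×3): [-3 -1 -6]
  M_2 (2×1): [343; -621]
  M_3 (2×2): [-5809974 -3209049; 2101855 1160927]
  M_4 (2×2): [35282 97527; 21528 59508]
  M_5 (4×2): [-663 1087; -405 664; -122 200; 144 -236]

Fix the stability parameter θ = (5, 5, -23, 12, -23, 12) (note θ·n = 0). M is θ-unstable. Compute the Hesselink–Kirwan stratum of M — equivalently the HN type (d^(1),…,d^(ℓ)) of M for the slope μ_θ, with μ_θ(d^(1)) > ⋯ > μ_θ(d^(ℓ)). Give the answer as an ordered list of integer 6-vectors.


Barcode: M ≅ I[1,1]^2, I[1,4], I[3,6], I[5,6], I[6,6]^2. HN layers by μ_θ (5 steps, strictly decreasing):
  μ^(1)=12; μ^(2)=5; μ^(3)=-13/3; μ^(4)=-11/2; μ^(5)=-23

((0, 0, 0, 1, 0, 4); (2, 0, 0, 0, 0, 0); (1, 1, 1, 0, 0, 0); (0, 0, 0, 1, 1, 0); (0, 0, 1, 0, 1, 0))


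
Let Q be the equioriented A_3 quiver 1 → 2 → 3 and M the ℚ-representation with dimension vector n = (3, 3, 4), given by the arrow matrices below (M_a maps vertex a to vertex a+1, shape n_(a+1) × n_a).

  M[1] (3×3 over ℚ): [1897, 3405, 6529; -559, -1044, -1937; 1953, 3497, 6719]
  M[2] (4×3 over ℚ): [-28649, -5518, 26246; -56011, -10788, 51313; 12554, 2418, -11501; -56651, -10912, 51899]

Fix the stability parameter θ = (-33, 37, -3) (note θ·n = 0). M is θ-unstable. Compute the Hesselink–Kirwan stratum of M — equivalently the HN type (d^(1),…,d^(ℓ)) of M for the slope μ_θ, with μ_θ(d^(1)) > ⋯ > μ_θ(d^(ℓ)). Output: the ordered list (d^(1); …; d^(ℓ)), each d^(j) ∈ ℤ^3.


Interval decomposition of M: I[1,2], I[1,3]^2, I[3,3]^2.
HN type (ℓ=4): μ^(1)=37; μ^(2)=17; μ^(3)=-3; μ^(4)=-33

((0, 1, 0); (0, 2, 2); (0, 0, 2); (3, 0, 0))


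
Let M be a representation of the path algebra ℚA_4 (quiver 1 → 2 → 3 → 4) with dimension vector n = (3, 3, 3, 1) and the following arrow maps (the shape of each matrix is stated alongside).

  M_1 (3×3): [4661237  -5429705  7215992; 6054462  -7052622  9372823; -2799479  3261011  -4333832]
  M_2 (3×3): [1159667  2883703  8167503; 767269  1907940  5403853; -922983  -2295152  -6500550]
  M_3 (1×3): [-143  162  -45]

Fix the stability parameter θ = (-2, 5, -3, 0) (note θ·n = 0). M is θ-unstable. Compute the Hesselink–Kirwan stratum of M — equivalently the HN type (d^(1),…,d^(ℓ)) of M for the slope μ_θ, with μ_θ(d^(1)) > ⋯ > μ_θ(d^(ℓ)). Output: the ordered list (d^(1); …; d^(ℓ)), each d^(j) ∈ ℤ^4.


Via rank(M_{q-1}∘⋯∘M_p): M ≅ I[1,1], I[1,3], I[1,4], I[2,3].
μ_θ-semistable layers: μ^(1)=1; μ^(2)=2/3; μ^(3)=-2

((0, 2, 2, 0); (0, 1, 1, 1); (3, 0, 0, 0))


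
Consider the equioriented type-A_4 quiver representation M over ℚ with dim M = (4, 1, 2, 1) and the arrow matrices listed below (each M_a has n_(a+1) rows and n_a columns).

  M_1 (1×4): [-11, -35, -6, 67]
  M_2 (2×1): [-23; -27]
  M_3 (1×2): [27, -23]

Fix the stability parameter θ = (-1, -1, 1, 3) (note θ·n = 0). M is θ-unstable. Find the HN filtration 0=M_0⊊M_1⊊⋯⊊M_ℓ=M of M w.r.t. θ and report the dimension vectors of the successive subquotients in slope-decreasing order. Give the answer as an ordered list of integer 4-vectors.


Barcode: M ≅ I[1,1]^3, I[1,3], I[3,4]. HN layers by μ_θ (3 steps, strictly decreasing):
  μ^(1)=3; μ^(2)=1; μ^(3)=-1

((0, 0, 0, 1); (0, 0, 2, 0); (4, 1, 0, 0))


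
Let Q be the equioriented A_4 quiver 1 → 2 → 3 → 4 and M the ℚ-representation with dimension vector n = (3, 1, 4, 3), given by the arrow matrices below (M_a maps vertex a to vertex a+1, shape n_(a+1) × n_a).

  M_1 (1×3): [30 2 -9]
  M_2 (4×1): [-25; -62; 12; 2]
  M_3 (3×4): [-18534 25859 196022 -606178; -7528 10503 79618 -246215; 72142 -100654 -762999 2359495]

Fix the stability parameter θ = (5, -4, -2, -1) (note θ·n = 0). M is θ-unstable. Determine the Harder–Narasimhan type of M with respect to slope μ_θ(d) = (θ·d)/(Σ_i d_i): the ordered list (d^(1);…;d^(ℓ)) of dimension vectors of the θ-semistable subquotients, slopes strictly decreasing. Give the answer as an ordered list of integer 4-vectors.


Via rank(M_{q-1}∘⋯∘M_p): M ≅ I[1,1]^2, I[1,3], I[3,4]^3.
μ_θ-semistable layers: μ^(1)=5; μ^(2)=-1/3; μ^(3)=-1; μ^(4)=-2

((2, 0, 0, 0); (1, 1, 1, 0); (0, 0, 0, 3); (0, 0, 3, 0))


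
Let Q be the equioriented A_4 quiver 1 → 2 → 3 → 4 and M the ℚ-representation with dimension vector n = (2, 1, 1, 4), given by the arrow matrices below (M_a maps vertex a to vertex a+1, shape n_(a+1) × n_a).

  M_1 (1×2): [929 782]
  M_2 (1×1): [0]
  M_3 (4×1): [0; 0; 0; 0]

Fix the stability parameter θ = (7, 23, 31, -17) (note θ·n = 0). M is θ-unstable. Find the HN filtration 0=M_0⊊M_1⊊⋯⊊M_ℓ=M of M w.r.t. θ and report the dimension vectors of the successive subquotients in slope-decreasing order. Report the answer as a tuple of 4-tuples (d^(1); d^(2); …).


Interval decomposition of M: I[1,1], I[1,2], I[3,3], I[4,4]^4.
HN type (ℓ=4): μ^(1)=31; μ^(2)=23; μ^(3)=7; μ^(4)=-17

((0, 0, 1, 0); (0, 1, 0, 0); (2, 0, 0, 0); (0, 0, 0, 4))


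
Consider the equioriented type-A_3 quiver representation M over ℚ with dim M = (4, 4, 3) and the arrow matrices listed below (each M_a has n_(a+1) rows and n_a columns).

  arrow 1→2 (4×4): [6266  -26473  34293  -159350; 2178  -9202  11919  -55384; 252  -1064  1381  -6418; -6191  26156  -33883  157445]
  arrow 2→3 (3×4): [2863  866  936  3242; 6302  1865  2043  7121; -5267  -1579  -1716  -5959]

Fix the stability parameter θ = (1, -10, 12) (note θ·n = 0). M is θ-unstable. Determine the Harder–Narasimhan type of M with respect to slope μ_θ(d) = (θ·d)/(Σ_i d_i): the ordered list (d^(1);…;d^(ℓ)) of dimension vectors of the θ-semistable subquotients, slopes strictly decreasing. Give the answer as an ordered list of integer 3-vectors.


Barcode: M ≅ I[1,1], I[1,3]^3, I[2,2]. HN layers by μ_θ (4 steps, strictly decreasing):
  μ^(1)=12; μ^(2)=1; μ^(3)=-9/2; μ^(4)=-10

((0, 0, 3); (1, 0, 0); (3, 3, 0); (0, 1, 0))


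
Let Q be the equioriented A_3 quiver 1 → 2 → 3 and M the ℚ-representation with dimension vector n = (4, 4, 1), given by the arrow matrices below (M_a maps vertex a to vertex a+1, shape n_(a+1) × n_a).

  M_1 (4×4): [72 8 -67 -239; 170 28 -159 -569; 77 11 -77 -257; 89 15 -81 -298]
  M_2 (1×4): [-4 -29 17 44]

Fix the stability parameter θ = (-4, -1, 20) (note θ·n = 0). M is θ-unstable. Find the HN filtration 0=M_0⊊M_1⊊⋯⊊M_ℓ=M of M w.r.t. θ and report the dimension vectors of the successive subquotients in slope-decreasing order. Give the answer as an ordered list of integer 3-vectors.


Via rank(M_{q-1}∘⋯∘M_p): M ≅ I[1,2]^3, I[1,3].
μ_θ-semistable layers: μ^(1)=20; μ^(2)=-1; μ^(3)=-4

((0, 0, 1); (0, 4, 0); (4, 0, 0))


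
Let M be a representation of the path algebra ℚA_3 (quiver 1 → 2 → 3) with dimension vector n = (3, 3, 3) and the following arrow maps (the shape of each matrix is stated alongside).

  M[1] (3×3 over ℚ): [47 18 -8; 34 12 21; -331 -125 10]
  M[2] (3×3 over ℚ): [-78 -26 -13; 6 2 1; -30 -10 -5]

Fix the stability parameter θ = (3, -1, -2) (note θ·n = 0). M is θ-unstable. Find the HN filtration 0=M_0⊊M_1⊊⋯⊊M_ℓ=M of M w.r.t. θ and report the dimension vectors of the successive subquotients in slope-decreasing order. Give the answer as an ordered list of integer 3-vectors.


Interval decomposition of M: I[1,2]^2, I[1,3], I[3,3]^2.
HN type (ℓ=3): μ^(1)=1; μ^(2)=0; μ^(3)=-2

((2, 2, 0); (1, 1, 1); (0, 0, 2))
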